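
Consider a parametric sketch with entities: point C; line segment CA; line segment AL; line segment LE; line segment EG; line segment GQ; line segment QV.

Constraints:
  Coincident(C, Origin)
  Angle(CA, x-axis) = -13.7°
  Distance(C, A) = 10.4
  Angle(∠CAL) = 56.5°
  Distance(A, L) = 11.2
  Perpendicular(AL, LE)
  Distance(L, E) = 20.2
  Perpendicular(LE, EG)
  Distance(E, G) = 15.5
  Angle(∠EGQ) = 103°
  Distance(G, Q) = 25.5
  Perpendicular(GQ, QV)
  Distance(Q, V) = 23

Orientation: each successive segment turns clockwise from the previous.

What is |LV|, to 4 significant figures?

9.890

C is at the origin; CA runs at -13.7° with length 10.4, so A = (10.10, -2.463). ∠CAL = 56.5° gives AL at -137.2° from the x-axis; with |AL| = 11.2, L = (1.886, -10.07). The perpendicularity gives LE at right angles to AL, so LE runs at 132.8°; with |LE| = 20.2, E = (-11.84, 4.748). LE ⟂ EG, so EG runs at 42.80°; with |EG| = 15.5, G = (-0.4656, 15.28). ∠EGQ = 103.0° gives GQ at -34.20° from the x-axis; with |GQ| = 25.5, Q = (20.62, 0.9467). GQ ⟂ QV, so QV runs at -124.2°; with |QV| = 23.0, V = (7.697, -18.08). Then |LV| = |V − L| = 9.890.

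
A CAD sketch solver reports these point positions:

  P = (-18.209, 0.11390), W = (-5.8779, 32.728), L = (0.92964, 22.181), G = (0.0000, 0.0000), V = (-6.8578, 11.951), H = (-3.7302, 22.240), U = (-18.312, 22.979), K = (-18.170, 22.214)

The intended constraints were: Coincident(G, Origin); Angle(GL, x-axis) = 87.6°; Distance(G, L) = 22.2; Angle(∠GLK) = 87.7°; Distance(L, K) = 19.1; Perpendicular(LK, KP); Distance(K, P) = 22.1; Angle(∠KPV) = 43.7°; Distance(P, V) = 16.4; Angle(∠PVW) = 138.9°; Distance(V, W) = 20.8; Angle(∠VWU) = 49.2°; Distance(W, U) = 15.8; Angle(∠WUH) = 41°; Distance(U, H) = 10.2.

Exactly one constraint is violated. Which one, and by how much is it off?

Distance(U, H) = 10.2 — off by 4.40.

G = (0.00, 0.00) ✓; GL at 87.60° ✓; |GL| = 22.20 ✓; ∠GLK = 87.70° ✓; |LK| = 19.10 ✓; ∠(LK, KP) = 90.00° ✓; |KP| = 22.10 ✓; ∠KPV = 43.70° ✓; |PV| = 16.40 ✓; ∠PVW = 138.9° ✓; |VW| = 20.80 ✓; ∠VWU = 49.20° ✓; |WU| = 15.80 ✓; ∠WUH = 41.00° ✓; |UH| = 14.60 ✗.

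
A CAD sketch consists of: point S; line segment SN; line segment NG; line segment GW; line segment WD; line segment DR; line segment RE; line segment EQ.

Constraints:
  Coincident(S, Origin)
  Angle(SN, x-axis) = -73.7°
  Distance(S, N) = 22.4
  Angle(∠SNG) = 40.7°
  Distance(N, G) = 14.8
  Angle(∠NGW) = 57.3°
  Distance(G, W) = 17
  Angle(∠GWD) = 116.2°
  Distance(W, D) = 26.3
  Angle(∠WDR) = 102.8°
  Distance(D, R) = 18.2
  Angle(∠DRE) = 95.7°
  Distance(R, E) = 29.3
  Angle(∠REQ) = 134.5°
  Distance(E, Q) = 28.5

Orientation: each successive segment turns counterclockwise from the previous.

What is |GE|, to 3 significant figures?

15.5

S is at the origin; SN runs at -73.7° with length 22.4, so N = (6.29, -21.5). ∠SNG = 40.7° gives NG at 65.6° from the x-axis; with |NG| = 14.8, G = (12.4, -8.02). ∠NGW = 57.3° gives GW at -172° from the x-axis; with |GW| = 17.0, W = (-4.42, -10.5). ∠GWD = 116.2° gives WD at -108° from the x-axis; with |WD| = 26.3, D = (-12.5, -35.5). ∠WDR = 102.8° gives DR at -30.7° from the x-axis; with |DR| = 18.2, R = (3.14, -44.8). ∠DRE = 95.7° gives RE at 53.6° from the x-axis; with |RE| = 29.3, E = (20.5, -21.2). Then |GE| = |E − G| = 15.5.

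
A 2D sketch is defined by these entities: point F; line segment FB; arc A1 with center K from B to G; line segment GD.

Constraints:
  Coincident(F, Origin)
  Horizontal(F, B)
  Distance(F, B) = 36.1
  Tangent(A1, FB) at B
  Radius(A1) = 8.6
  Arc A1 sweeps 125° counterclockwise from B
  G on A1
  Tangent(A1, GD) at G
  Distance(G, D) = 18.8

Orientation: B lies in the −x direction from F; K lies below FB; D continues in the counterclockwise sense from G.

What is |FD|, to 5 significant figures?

43.409

On A1, B sits at bearing 90° from K; a 125° counterclockwise sweep puts G at bearing 215°, so G = K + 8.6·(cos 215°, sin 215°) = (-43.145, -13.533). The tangent condition forces KG to be normal to GD, so GD runs along (−sin 215°, cos 215°); with |GD| = 18.8, D = (-32.361, -28.933). Then |FD| = |D − F| = 43.409.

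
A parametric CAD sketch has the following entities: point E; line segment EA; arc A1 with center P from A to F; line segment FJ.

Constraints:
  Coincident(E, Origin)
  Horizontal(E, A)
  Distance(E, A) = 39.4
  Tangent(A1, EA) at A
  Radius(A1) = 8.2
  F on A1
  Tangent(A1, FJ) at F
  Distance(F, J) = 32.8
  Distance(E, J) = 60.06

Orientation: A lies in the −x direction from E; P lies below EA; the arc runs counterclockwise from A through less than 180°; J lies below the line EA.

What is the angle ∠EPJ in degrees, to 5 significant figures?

108.08°

Checks: |PF| = 8.200 ✓; ∠(PF, FJ) = 90.00° ✓; |FJ| = 32.80 ✓; |EJ| = 60.06 ✓.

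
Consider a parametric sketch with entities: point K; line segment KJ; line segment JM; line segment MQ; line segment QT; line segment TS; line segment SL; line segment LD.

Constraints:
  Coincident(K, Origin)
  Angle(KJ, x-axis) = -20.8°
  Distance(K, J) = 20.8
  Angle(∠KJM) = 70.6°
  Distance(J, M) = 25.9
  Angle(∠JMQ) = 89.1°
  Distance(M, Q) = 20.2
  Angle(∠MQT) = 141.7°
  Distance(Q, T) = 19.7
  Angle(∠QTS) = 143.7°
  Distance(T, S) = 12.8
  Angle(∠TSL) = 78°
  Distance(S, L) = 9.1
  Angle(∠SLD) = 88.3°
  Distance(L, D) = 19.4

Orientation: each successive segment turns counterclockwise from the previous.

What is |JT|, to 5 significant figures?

37.817

K is at the origin; KJ runs at -20.8° with length 20.8, so J = (19.444, -7.3862). ∠KJM = 70.6° gives JM at 88.600° from the x-axis; with |JM| = 25.9, M = (20.077, 18.506). ∠JMQ = 89.1° gives MQ at 179.50° from the x-axis; with |MQ| = 20.2, Q = (-0.12206, 18.682). ∠MQT = 141.7° gives QT at -142.20° from the x-axis; with |QT| = 19.7, T = (-15.688, 6.6081). Then |JT| = |T − J| = 37.817.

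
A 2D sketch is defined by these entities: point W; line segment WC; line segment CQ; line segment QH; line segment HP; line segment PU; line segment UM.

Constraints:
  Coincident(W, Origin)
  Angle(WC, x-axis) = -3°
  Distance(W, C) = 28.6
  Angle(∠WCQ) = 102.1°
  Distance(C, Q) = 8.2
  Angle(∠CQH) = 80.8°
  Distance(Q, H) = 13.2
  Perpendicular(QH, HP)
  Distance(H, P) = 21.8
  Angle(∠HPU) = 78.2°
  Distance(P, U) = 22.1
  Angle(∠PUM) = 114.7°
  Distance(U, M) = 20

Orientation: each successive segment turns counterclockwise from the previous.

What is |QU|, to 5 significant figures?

19.229

W is at the origin; WC runs at -3.0° with length 28.6, so C = (28.561, -1.4968). ∠WCQ = 102.1° gives CQ at 74.900° from the x-axis; with |CQ| = 8.2, Q = (30.697, 6.4201). ∠CQH = 80.8° gives QH at 174.10° from the x-axis; with |QH| = 13.2, H = (17.567, 7.7769). QH ⟂ HP, so HP runs at -95.900°; with |HP| = 21.8, P = (15.326, -13.908). ∠HPU = 78.2° gives PU at 5.9000° from the x-axis; with |PU| = 22.1, U = (37.309, -11.636). Then |QU| = |U − Q| = 19.229.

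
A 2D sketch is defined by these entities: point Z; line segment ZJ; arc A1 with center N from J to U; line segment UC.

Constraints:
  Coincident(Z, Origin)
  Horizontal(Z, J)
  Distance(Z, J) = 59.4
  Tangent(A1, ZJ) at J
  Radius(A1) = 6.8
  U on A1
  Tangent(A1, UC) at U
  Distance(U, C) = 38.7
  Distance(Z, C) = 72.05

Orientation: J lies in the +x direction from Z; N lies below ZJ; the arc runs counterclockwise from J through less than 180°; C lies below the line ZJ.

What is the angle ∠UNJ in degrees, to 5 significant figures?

94.321°

Checks: Z = (0.00, 0.00) ✓; |NU| = 6.800 ✓; ∠(NU, UC) = 90.00° ✓; |UC| = 38.70 ✓; |ZC| = 72.05 ✓.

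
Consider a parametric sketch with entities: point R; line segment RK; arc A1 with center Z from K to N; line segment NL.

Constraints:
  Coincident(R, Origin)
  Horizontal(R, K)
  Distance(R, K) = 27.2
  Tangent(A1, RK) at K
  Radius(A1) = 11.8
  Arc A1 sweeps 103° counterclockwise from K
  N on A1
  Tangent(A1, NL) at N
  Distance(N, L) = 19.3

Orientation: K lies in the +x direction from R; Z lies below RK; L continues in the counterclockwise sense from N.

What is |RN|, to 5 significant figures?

21.342

R is at the origin; R and K share the same y with |RK| = 27.2 and K on the +x side, so K = (27.200, 0.0000). Tangency of A1 to RK means the radius ZK is perpendicular to RK, so Z = K + (0, -11.8) = (27.200, -11.800). On A1, K sits at bearing 90° from Z; a 103° counterclockwise sweep puts N at bearing 193°, so N = Z + 11.8·(cos 193°, sin 193°) = (15.702, -14.454). Then |RN| = |N − R| = 21.342.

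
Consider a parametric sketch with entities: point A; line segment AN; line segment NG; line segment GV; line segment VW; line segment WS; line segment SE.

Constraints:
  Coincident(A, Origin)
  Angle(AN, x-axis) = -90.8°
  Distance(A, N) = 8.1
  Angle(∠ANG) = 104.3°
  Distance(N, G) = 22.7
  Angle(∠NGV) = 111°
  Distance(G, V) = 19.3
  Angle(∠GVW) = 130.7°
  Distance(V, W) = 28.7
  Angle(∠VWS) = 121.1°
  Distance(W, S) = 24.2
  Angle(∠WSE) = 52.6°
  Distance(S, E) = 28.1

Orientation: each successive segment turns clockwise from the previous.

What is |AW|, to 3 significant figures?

39.8

A is at the origin; AN runs at -90.8° with length 8.1, so N = (-0.113, -8.10). ∠ANG = 104.3° gives NG at -166° from the x-axis; with |NG| = 22.7, G = (-22.2, -13.4). ∠NGV = 111.0° gives GV at 124° from the x-axis; with |GV| = 19.3, V = (-33.1, 2.51). ∠GVW = 130.7° gives VW at 75.2° from the x-axis; with |VW| = 28.7, W = (-25.8, 30.3). Then |AW| = |W − A| = 39.8.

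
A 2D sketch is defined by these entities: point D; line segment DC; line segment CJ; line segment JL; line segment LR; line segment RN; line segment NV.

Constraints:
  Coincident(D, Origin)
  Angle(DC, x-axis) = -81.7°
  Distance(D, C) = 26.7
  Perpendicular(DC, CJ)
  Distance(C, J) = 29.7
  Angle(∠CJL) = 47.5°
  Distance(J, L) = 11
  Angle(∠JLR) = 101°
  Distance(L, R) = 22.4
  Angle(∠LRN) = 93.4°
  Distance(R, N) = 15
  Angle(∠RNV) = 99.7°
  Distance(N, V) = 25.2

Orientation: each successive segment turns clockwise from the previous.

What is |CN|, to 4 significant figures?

19.69

D is at the origin; DC runs at -81.7° with length 26.7, so C = (3.854, -26.42). The perpendicularity gives CJ at right angles to DC, so CJ runs at -171.7°; with |CJ| = 29.7, J = (-25.53, -30.71). ∠CJL = 47.5° gives JL at 55.80° from the x-axis; with |JL| = 11.0, L = (-19.35, -21.61). ∠JLR = 101.0° gives LR at -23.20° from the x-axis; with |LR| = 22.4, R = (1.237, -30.43). ∠LRN = 93.4° gives RN at -109.8° from the x-axis; with |RN| = 15.0, N = (-3.844, -44.55). Then |CN| = |N − C| = 19.69.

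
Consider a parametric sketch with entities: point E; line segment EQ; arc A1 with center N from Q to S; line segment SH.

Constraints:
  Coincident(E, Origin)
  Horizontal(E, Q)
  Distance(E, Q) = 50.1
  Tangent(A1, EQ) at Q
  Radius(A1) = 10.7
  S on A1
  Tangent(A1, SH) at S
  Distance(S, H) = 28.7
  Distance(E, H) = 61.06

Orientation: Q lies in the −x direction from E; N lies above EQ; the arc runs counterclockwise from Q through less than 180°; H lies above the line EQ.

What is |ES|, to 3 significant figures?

41.6

Checks: E.y = 0.00, Q.y = 0.00 ✓; |NS| = 10.70 ✓; ∠(NS, SH) = 90.00° ✓; |SH| = 28.70 ✓; |EH| = 61.06 ✓.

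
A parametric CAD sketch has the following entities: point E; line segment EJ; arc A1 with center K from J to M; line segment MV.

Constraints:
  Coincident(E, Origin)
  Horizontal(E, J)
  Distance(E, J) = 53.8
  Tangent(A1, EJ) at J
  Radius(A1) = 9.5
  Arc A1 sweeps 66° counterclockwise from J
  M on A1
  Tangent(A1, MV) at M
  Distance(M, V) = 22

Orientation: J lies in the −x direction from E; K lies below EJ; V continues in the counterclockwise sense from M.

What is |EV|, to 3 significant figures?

75.9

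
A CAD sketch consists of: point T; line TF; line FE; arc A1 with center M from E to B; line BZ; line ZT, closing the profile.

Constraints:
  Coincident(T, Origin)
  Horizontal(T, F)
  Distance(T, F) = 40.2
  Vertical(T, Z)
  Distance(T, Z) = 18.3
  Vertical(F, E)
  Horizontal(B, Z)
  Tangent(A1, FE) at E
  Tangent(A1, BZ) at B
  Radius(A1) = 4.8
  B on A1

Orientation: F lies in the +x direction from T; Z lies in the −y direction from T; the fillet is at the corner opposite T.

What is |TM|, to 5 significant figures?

37.887

T is at the origin; T and F share the same y with |TF| = 40.2 and F on the +x side, so F = (40.200, 0.0000). TZ is vertical with |TZ| = 18.3 and Z on the −y side, so Z = (0.0000, -18.300). The virtual corner opposite T is at (40.200, -18.300). Tangency of A1 to FE means the radius ME is perpendicular to FE and A1 meets BZ tangentially, so MB is at right angles to BZ, with radius 4.8, so the center M sits 4.8 in from both sides at M = (35.400, -13.500). Then |TM| = |M − T| = 37.887.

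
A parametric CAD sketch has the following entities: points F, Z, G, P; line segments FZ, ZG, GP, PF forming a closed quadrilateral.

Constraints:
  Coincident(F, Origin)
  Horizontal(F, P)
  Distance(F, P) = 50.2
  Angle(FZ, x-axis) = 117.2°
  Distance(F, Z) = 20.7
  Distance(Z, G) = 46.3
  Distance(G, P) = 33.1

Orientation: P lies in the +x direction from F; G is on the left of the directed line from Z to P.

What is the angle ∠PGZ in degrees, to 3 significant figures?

102°

Checks: |ZG| = 46.30 ✓; |GP| = 33.10 ✓.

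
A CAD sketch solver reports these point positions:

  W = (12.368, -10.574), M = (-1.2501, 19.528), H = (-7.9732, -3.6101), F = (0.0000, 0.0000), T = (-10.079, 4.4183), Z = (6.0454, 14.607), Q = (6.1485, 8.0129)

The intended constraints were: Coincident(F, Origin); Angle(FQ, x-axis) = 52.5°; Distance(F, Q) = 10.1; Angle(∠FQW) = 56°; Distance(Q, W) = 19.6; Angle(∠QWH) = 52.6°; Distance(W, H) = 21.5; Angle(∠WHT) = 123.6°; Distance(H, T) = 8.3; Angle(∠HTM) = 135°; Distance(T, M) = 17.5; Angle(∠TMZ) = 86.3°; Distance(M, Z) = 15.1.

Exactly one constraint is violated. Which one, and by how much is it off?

Distance(M, Z) = 15.1 — off by 6.30.

F = (0.00, 0.00) ✓; FQ at 52.50° ✓; |FQ| = 10.10 ✓; ∠FQW = 56.00° ✓; |QW| = 19.60 ✓; ∠QWH = 52.60° ✓; |WH| = 21.50 ✓; ∠WHT = 123.6° ✓; |HT| = 8.300 ✓; ∠HTM = 135.0° ✓; |TM| = 17.50 ✓; ∠TMZ = 86.30° ✓; |MZ| = 8.800 ✗.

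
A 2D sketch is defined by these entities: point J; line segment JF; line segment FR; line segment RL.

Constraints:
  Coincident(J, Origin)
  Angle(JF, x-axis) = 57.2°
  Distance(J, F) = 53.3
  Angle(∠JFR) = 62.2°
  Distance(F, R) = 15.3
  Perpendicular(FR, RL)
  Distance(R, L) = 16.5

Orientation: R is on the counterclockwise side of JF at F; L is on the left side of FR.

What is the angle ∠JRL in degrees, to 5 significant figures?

11.460°

J is at the origin; JF runs at 57.2° with length 53.3, so F = 53.3·(cos 57.2°, sin 57.2°) = (28.873, 44.802). ∠JFR = 62.2°, so FR runs at 57.2° + (180° − 62.2°) = 175.00° from the x-axis; with |FR| = 15.3, R = F + 15.3·(cos 175.00°, sin 175.00°) = (13.631, 46.136). The perpendicularity gives RL at right angles to FR; with |RL| = 16.5 on the left of FR, L = R + 16.5·(-0.087156, -0.99619) = (12.193, 29.698). Then cos ∠JRL = RJ·RL / (|RJ||RL|), giving 11.460°.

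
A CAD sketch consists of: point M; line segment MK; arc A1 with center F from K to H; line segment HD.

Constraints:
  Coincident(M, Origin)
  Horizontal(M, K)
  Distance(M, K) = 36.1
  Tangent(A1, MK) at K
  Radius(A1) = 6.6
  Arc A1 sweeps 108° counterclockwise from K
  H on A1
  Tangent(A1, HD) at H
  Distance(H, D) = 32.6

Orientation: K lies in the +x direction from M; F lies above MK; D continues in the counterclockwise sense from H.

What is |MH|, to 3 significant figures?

43.2

M is at the origin; M and K share the same y with |MK| = 36.1 and K on the +x side, so K = (36.1, 0.00). The tangent condition forces FK to be normal to MK, so F = K + (0, 6.6) = (36.1, 6.60). On A1, K sits at bearing -90° from F; a 108° counterclockwise sweep puts H at bearing 18°, so H = F + 6.6·(cos 18°, sin 18°) = (42.4, 8.64). Then |MH| = |H − M| = 43.2.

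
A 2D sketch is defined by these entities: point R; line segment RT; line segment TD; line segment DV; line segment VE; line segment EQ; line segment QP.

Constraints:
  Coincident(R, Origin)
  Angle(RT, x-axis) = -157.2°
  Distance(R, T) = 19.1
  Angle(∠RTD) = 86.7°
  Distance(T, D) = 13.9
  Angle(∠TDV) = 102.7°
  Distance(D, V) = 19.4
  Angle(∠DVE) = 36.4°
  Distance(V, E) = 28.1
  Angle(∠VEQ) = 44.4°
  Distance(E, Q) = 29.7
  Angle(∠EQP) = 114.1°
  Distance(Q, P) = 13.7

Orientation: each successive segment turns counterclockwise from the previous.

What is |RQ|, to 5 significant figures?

32.604

R is at the origin; RT runs at -157.2° with length 19.1, so T = (-17.608, -7.4015). ∠RTD = 86.7° gives TD at -63.900° from the x-axis; with |TD| = 13.9, D = (-11.492, -19.884). ∠TDV = 102.7° gives DV at 13.400° from the x-axis; with |DV| = 19.4, V = (7.3794, -15.388). ∠DVE = 36.4° gives VE at 157.00° from the x-axis; with |VE| = 28.1, E = (-18.487, -4.4087). ∠VEQ = 44.4° gives EQ at -67.400° from the x-axis; with |EQ| = 29.7, Q = (-7.0732, -31.828). Then |RQ| = |Q − R| = 32.604.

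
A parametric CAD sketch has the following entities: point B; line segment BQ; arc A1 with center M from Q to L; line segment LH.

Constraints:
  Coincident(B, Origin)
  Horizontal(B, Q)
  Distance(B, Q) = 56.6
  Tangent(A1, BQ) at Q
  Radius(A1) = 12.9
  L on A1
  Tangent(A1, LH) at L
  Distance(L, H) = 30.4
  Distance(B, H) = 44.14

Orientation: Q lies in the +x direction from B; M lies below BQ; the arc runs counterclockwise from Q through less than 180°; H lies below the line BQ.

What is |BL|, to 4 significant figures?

45.95

Checks: B.y = 0.00, Q.y = 0.00 ✓; |ML| = 12.90 ✓; ∠(ML, LH) = 90.00° ✓; |LH| = 30.40 ✓; |BH| = 44.14 ✓.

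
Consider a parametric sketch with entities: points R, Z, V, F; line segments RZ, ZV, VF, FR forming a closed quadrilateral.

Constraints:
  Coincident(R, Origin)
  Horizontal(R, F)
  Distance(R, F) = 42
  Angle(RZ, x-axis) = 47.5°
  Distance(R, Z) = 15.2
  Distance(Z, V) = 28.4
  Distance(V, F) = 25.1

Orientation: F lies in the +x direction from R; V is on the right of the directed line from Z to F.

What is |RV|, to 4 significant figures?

26.27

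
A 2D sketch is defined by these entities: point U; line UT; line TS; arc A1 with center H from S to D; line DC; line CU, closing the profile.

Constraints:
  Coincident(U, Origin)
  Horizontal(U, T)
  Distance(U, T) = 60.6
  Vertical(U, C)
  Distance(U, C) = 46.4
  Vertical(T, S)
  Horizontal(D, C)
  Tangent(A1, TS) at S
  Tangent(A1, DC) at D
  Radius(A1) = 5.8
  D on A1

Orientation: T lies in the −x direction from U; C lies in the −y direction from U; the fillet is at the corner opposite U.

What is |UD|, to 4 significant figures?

71.81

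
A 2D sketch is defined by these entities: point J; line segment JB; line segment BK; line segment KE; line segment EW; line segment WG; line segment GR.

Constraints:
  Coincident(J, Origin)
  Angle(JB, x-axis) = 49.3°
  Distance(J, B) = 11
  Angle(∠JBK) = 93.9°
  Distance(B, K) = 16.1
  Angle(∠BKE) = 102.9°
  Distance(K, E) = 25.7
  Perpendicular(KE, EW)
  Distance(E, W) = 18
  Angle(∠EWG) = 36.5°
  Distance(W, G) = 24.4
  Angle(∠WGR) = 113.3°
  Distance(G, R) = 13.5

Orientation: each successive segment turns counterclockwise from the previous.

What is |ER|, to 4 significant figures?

15.36

J is at the origin; JB runs at 49.3° with length 11.0, so B = (7.173, 8.339). ∠JBK = 93.9° gives BK at 135.4° from the x-axis; with |BK| = 16.1, K = (-4.291, 19.64). ∠BKE = 102.9° gives KE at -147.5° from the x-axis; with |KE| = 25.7, E = (-25.97, 5.836). The perpendicularity gives EW at right angles to KE, so EW runs at -57.50°; with |EW| = 18.0, W = (-16.29, -9.346). ∠EWG = 36.5° gives WG at 86.00° from the x-axis; with |WG| = 24.4, G = (-14.59, 15.00). ∠WGR = 113.3° gives GR at 152.7° from the x-axis; with |GR| = 13.5, R = (-26.59, 21.19). Then |ER| = |R − E| = 15.36.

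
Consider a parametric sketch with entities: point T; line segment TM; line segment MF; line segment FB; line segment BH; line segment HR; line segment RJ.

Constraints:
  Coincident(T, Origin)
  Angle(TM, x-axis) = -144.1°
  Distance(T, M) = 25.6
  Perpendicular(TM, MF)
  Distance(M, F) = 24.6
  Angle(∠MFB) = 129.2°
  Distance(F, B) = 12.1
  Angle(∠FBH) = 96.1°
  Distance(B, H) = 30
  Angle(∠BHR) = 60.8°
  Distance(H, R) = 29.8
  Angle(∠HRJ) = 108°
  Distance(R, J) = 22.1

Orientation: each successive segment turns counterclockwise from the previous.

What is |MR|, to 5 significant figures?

3.5479

T is at the origin; TM runs at -144.1° with length 25.6, so M = (-20.737, -15.011). TM ⟂ MF, so MF runs at -54.100°; with |MF| = 24.6, F = (-6.3123, -34.938). ∠MFB = 129.2° gives FB at -3.3000° from the x-axis; with |FB| = 12.1, B = (5.7676, -35.635). ∠FBH = 96.1° gives BH at 80.600° from the x-axis; with |BH| = 30.0, H = (10.667, -6.0375). ∠BHR = 60.8° gives HR at -160.20° from the x-axis; with |HR| = 29.8, R = (-17.371, -16.132). Then |MR| = |R − M| = 3.5479.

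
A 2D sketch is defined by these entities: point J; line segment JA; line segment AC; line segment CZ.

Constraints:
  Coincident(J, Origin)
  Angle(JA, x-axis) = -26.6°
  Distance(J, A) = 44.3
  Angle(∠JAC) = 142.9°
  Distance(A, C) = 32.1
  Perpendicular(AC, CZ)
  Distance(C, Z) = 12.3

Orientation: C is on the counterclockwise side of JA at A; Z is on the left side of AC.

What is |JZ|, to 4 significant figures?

68.96

J is at the origin; JA runs at -26.6° with length 44.3, so A = 44.3·(cos -26.6°, sin -26.6°) = (39.61, -19.84). ∠JAC = 142.9°, so AC runs at -26.6° + (180° − 142.9°) = 10.50° from the x-axis; with |AC| = 32.1, C = A + 32.1·(cos 10.50°, sin 10.50°) = (71.17, -13.99). The perpendicularity gives CZ at right angles to AC; with |CZ| = 12.3 on the left of AC, Z = C + 12.3·(-0.1822, 0.9833) = (68.93, -1.892). Then |JZ| = |Z − J| = 68.96.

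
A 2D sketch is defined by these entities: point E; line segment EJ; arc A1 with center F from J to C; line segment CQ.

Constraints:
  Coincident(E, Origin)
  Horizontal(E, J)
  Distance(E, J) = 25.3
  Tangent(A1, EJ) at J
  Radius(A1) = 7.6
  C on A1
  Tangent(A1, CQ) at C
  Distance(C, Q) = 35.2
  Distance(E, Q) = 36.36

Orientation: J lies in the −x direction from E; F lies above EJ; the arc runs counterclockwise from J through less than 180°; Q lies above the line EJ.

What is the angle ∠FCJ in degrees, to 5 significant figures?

57.619°

E is at the origin; E and J share the same y with |EJ| = 25.3 and J on the −x side, so J = (-25.300, 0.0000). A1 meets EJ tangentially, so FJ is at right angles to EJ, so F = J + (0, 7.6) = (-25.300, 7.6000). Since FC ⟂ CQ (tangency), |FQ| = √(7.6² + 35.2²) = 36.011 regardless of where C sits on A1. So Q lies on both circle(E, 36.36) and circle(F, 36.011); the above-EJ intersection is Q = (-3.4165, 36.199). C is the foot of the tangent from Q: C = (-18.426, 4.3594).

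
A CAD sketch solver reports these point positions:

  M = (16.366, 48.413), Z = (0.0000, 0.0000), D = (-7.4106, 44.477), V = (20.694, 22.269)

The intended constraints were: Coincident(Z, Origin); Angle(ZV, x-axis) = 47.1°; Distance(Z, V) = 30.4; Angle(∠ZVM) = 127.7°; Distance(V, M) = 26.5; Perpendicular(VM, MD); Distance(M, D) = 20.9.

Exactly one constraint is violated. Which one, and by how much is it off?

Distance(M, D) = 20.9 — off by 3.20.

Z = (0.00, 0.00) ✓; ZV at 47.10° ✓; |ZV| = 30.40 ✓; ∠ZVM = 127.7° ✓; |VM| = 26.50 ✓; ∠(VM, MD) = 90.00° ✓; |MD| = 24.10 ✗.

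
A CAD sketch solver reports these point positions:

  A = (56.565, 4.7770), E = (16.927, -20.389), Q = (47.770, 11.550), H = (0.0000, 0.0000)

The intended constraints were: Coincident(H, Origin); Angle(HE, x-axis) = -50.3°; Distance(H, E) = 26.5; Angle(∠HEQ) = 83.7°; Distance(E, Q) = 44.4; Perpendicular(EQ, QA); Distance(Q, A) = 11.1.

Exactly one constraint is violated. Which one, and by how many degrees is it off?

Perpendicular(EQ, QA) — off by 6.40°.

H = (0.00, 0.00) ✓; HE at -50.30° ✓; |HE| = 26.50 ✓; ∠HEQ = 83.70° ✓; |EQ| = 44.40 ✓; ∠(EQ, QA) = 83.60° ✗; |QA| = 11.10 ✓.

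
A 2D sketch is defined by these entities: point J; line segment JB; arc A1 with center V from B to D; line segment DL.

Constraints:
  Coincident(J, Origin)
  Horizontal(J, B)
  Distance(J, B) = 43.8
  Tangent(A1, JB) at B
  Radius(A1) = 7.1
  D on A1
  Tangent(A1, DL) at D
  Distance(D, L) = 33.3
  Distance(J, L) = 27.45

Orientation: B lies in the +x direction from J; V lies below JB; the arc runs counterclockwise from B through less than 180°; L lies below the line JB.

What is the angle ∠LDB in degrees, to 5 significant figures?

159.49°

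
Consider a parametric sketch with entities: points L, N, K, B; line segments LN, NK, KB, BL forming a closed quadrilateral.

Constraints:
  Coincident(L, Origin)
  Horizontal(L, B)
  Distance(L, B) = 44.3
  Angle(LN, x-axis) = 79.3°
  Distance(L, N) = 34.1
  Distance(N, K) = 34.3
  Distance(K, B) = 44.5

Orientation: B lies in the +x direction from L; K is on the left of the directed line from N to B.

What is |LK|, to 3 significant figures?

58.9

Checks: |NK| = 34.30 ✓; |KB| = 44.50 ✓.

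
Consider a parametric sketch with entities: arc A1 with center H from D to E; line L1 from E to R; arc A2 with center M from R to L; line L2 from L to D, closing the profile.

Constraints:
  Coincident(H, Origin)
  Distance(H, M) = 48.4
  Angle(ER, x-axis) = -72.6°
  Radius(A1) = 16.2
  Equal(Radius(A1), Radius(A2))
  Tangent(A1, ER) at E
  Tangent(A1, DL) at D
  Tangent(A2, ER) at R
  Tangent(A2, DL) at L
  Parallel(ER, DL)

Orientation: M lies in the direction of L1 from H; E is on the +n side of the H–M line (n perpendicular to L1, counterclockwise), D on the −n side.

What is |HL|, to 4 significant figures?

51.04

The slot axis is L1's direction at -72.6°, so u = (cos -72.6°, sin -72.6°) = (0.2990, -0.9542) and n = (−sin -72.6°, cos -72.6°) = (0.9542, 0.2990). H is at the origin and M lies 48.4 along u from H, so M = 48.4·u = (14.47, -46.19). Tangency of A1 to both parallel lines with radius 16.2 puts E and D at H ± 16.2·n: E = (15.46, 4.844), D = (-15.46, -4.844). Equal radii place R and L the same way about M: R = M + 16.2·n = (29.93, -41.34), L = M − 16.2·n = (-0.9851, -51.03). Then |HL| = |L − H| = 51.04.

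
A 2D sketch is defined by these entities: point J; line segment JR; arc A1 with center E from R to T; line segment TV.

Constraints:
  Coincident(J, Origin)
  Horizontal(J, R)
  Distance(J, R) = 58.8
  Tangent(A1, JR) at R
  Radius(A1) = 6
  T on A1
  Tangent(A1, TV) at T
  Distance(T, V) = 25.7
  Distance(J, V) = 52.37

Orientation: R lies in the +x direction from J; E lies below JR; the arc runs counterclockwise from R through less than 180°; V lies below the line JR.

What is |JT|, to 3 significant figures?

53.3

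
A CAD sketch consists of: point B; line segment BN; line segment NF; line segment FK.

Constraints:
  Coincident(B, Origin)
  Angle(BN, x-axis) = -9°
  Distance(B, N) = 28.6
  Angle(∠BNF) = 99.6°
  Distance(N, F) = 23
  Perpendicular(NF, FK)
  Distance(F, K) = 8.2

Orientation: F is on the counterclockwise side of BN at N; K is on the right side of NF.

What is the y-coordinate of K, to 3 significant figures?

14.7

B is at the origin; BN runs at -9.0° with length 28.6, so N = 28.6·(cos -9.0°, sin -9.0°) = (28.2, -4.47). ∠BNF = 99.6°, so NF runs at -9.0° + (180° − 99.6°) = 71.4° from the x-axis; with |NF| = 23.0, F = N + 23.0·(cos 71.4°, sin 71.4°) = (35.6, 17.3). The perpendicularity gives FK at right angles to NF; with |FK| = 8.2 on the right of NF, K = F + 8.2·(0.948, -0.319) = (43.4, 14.7). So K.y = 14.7.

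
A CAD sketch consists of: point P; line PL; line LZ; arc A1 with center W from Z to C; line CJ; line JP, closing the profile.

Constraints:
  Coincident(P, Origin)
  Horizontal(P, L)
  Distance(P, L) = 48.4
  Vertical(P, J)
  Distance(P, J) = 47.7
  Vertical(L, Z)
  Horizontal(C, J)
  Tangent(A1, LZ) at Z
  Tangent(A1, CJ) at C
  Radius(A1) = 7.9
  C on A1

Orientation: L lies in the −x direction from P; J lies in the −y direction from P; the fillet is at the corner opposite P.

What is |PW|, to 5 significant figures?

56.783

P is at the origin; PL is horizontal with |PL| = 48.4 and L on the −x side, so L = (-48.400, 0.0000). P and J share the same x with |PJ| = 47.7 and J on the −y side, so J = (0.0000, -47.700). The virtual corner opposite P is at (-48.400, -47.700). Since A1 is tangent to LZ there, WZ ⟂ LZ and A1 meets CJ tangentially, so WC is at right angles to CJ, with radius 7.9, so the center W sits 7.9 in from both sides at W = (-40.500, -39.800). Then |PW| = |W − P| = 56.783.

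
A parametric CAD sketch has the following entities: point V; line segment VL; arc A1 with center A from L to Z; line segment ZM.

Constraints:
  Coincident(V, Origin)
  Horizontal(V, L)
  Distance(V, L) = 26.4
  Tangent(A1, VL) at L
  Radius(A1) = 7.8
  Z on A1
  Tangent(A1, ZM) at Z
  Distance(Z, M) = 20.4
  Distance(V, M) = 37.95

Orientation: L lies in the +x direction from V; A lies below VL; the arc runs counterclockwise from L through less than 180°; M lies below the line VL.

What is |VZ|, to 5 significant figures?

21.204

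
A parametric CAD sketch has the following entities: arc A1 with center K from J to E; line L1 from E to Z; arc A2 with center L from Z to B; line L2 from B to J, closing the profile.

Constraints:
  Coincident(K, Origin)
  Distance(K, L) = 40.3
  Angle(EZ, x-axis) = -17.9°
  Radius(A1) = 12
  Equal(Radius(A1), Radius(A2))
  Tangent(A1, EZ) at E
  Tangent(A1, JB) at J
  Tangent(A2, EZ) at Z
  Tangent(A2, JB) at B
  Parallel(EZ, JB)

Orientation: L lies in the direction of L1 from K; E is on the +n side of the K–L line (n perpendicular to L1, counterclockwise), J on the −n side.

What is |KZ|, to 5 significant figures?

42.049

The slot axis is L1's direction at -17.9°, so u = (cos -17.9°, sin -17.9°) = (0.95159, -0.30736) and n = (−sin -17.9°, cos -17.9°) = (0.30736, 0.95159). K is at the origin and L lies 40.3 along u from K, so L = 40.3·u = (38.349, -12.386). Tangency of A1 to both parallel lines with radius 12.0 puts E and J at K ± 12.0·n: E = (3.6883, 11.419), J = (-3.6883, -11.419). Equal radii place Z and B the same way about L: Z = L + 12.0·n = (42.038, -0.96734), B = L − 12.0·n = (34.661, -23.806). Then |KZ| = |Z − K| = 42.049.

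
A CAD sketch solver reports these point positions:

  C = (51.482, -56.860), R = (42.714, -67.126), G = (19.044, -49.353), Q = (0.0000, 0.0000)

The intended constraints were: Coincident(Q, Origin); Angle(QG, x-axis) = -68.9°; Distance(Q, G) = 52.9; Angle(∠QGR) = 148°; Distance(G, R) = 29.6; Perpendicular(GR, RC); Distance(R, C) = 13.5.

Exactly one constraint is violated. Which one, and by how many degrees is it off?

Perpendicular(GR, RC) — off by 3.60°.

Q = (0.00, 0.00) ✓; QG at -68.90° ✓; |QG| = 52.90 ✓; ∠QGR = 148.0° ✓; |GR| = 29.60 ✓; ∠(GR, RC) = 86.40° ✗; |RC| = 13.50 ✓.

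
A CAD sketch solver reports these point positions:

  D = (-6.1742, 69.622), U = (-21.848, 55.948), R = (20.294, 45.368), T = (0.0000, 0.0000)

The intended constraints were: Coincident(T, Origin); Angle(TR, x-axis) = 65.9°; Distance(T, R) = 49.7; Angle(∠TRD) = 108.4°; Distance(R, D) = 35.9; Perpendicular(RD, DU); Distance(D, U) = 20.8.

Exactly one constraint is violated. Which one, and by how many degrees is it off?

Perpendicular(RD, DU) — off by 6.40°.

T = (0.00, 0.00) ✓; TR at 65.90° ✓; |TR| = 49.70 ✓; ∠TRD = 108.4° ✓; |RD| = 35.90 ✓; ∠(RD, DU) = 83.60° ✗; |DU| = 20.80 ✓.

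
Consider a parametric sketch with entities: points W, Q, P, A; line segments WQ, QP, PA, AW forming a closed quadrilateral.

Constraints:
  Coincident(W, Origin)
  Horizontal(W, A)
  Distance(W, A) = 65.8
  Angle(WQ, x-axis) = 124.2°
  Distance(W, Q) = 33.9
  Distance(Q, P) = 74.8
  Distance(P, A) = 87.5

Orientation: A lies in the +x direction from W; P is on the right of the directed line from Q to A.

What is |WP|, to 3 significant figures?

46.8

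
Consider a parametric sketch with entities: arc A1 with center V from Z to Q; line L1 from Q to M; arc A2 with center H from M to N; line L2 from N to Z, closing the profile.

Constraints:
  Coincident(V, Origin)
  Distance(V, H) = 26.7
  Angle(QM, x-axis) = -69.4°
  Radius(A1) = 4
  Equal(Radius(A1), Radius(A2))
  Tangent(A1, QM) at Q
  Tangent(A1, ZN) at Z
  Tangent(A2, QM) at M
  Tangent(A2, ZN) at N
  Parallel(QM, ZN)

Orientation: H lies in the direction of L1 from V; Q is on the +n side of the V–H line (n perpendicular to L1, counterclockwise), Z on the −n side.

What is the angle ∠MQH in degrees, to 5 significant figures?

8.5203°

The slot axis is L1's direction at -69.4°, so u = (cos -69.4°, sin -69.4°) = (0.35184, -0.93606) and n = (−sin -69.4°, cos -69.4°) = (0.93606, 0.35184). V is at the origin and H lies 26.7 along u from V, so H = 26.7·u = (9.3942, -24.993). Tangency of A1 to both parallel lines with radius 4.0 puts Q and Z at V ± 4.0·n: Q = (3.7442, 1.4074), Z = (-3.7442, -1.4074). Equal radii place M and N the same way about H: M = H + 4.0·n = (13.138, -23.585), N = H − 4.0·n = (5.6499, -26.400). Then cos ∠MQH = QM·QH / (|QM||QH|), giving 8.5203°.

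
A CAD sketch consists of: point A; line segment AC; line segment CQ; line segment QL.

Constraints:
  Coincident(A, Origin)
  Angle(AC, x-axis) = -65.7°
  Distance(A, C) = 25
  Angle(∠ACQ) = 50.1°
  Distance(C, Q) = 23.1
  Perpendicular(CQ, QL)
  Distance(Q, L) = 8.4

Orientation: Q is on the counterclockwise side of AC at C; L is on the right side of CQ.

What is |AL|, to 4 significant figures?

28.47

∠ACQ = 50.1°, so CQ runs at -65.7° + (180° − 50.1°) = 64.20° from the x-axis; with |CQ| = 23.1, Q = C + 23.1·(cos 64.20°, sin 64.20°) = (20.34, -1.988). The perpendicularity gives QL at right angles to CQ; with |QL| = 8.4 on the right of CQ, L = Q + 8.4·(0.9003, -0.4352) = (27.90, -5.644). Then |AL| = |L − A| = 28.47.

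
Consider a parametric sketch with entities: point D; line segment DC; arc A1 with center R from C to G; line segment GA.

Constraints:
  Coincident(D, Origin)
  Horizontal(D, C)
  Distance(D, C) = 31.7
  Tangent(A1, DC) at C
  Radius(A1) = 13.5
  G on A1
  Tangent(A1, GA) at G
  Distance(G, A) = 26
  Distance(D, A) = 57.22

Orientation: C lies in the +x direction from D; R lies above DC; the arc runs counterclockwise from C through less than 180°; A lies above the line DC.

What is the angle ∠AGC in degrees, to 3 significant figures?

128°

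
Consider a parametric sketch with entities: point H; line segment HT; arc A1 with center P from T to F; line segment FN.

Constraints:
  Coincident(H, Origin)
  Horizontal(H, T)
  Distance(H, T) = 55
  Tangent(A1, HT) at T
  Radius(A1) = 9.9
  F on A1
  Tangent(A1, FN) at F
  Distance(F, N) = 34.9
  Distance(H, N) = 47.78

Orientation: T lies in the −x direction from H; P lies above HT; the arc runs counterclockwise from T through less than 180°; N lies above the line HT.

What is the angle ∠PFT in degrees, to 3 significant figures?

58.2°

Checks: |PF| = 9.900 ✓; ∠(PF, FN) = 90.00° ✓; |FN| = 34.90 ✓; |HN| = 47.78 ✓.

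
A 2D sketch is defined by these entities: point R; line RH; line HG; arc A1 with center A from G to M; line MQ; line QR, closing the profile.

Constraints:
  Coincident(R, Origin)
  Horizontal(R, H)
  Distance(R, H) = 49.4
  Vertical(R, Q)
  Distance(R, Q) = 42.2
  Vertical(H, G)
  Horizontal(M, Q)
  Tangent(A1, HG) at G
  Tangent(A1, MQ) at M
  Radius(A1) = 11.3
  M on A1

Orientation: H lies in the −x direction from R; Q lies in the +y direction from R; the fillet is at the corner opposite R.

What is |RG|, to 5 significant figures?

58.268

R is at the origin; R and H share the same y with |RH| = 49.4 and H on the −x side, so H = (-49.400, 0.0000). R and Q share the same x with |RQ| = 42.2 and Q on the +y side, so Q = (0.0000, 42.200). The virtual corner opposite R is at (-49.400, 42.200). Since A1 is tangent to HG there, AG ⟂ HG and since A1 is tangent to MQ there, AM ⟂ MQ, with radius 11.3, so the center A sits 11.3 in from both sides at A = (-38.100, 30.900). That places the tangent points at G = (-49.400, 30.900) on HG and M = (-38.100, 42.200) on MQ. Then |RG| = |G − R| = 58.268.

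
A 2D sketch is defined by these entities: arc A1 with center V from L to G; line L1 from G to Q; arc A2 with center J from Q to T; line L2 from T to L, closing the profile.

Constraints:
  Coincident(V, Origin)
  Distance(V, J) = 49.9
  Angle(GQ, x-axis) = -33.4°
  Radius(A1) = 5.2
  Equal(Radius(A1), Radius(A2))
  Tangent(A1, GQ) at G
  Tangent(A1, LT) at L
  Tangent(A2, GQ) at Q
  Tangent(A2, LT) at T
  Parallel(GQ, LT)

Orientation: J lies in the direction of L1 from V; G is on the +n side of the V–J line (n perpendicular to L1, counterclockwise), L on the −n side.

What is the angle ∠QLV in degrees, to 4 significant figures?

78.23°

Tangency of A1 to both parallel lines with radius 5.2 puts G and L at V ± 5.2·n: G = (2.862, 4.341), L = (-2.862, -4.341). Equal radii place Q and T the same way about J: Q = J + 5.2·n = (44.52, -23.13), T = J − 5.2·n = (38.80, -31.81). Then cos ∠QLV = LQ·LV / (|LQ||LV|), giving 78.23°.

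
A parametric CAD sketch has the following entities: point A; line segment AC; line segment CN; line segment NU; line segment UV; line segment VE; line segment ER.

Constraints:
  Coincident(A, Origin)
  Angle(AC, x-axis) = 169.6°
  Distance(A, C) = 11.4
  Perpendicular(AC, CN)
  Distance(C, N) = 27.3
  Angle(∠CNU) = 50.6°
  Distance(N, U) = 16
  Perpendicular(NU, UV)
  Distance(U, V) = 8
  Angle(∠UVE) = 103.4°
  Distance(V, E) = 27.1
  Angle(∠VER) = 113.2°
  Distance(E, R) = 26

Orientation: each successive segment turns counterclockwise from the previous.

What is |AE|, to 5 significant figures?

36.502

NU is perpendicular to UV, so UV runs at 119.00°; with |UV| = 8.0, V = (-6.0254, -10.040). ∠UVE = 103.4° gives VE at -164.40° from the x-axis; with |VE| = 27.1, E = (-32.127, -17.327). Then |AE| = |E − A| = 36.502.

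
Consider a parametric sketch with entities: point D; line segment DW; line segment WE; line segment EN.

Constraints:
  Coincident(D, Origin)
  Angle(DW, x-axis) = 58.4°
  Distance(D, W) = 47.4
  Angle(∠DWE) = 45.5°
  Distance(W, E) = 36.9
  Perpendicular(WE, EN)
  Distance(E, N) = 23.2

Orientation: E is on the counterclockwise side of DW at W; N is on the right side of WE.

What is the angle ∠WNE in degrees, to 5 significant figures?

57.841°

D is at the origin; DW runs at 58.4° with length 47.4, so W = 47.4·(cos 58.4°, sin 58.4°) = (24.837, 40.372). ∠DWE = 45.5°, so WE runs at 58.4° + (180° − 45.5°) = 192.90° from the x-axis; with |WE| = 36.9, E = W + 36.9·(cos 192.90°, sin 192.90°) = (-11.132, 32.134). WE ⟂ EN; with |EN| = 23.2 on the right of WE, N = E + 23.2·(-0.22325, 0.97476) = (-16.311, 54.748). Then cos ∠WNE = NW·NE / (|NW||NE|), giving 57.841°.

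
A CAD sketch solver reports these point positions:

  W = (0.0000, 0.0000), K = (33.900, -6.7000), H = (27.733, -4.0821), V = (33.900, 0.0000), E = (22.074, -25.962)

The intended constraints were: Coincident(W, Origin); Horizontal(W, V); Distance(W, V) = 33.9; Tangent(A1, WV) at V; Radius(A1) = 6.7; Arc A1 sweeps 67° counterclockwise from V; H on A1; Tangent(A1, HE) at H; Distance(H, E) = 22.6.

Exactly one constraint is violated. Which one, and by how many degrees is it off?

Tangent(A1, HE) at H — off by 8.50°.

W = (0.00, 0.00) ✓; W.y = 0.00, V.y = 0.00 ✓; |WV| = 33.90 ✓; ∠(KV, VW) = 90.00° ✓; |KV| = 6.700 ✓; bearing(K→H) − bearing(K→V) = 67.00° ✓; |KH| = 6.700 ✓; ∠(KH, HE) = 81.50° ✗; |HE| = 22.60 ✓.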